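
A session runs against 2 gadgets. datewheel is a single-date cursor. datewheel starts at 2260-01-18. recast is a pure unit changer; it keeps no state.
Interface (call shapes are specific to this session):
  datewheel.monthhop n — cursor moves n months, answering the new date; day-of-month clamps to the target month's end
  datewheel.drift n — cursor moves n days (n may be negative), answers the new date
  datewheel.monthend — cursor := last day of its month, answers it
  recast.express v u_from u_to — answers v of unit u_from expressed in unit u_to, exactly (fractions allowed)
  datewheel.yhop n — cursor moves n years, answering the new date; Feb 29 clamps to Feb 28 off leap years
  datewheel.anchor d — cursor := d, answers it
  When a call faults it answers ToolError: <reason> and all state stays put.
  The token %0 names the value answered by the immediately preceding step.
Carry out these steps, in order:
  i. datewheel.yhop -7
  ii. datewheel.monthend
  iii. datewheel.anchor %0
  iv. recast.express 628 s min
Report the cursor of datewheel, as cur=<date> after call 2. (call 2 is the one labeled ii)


# datewheel.yhop(n: -7) -> 2253-01-18
# datewheel.monthend() -> 2253-01-31
# datewheel.anchor(d: %0) -> 2253-01-31
# recast.express(v: 628, u_from: s, u_to: min) -> 157/15

Answer: cur=2253-01-31


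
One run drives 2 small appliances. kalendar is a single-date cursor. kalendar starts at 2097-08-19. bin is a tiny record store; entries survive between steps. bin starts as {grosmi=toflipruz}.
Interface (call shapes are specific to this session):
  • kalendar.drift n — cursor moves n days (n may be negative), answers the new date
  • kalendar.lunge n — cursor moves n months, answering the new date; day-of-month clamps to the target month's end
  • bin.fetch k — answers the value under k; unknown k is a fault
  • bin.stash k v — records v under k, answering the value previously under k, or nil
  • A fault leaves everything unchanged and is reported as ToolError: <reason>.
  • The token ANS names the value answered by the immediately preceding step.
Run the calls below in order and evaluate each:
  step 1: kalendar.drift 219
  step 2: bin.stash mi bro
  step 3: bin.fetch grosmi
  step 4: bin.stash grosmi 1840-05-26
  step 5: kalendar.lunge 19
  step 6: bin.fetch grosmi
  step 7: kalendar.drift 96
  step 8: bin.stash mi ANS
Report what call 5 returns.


Answer: 2099-10-26

Derivation:
>> kalendar.drift(n: 219)
<< 2098-03-26
>> bin.stash(k: mi, v: bro)
<< nil
>> bin.fetch(k: grosmi)
<< toflipruz
>> bin.stash(k: grosmi, v: 1840-05-26)
<< toflipruz
>> kalendar.lunge(n: 19)
<< 2099-10-26
>> bin.fetch(k: grosmi)
<< 1840-05-26
>> kalendar.drift(n: 96)
<< 2100-01-30
>> bin.stash(k: mi, v: ANS)
<< bro


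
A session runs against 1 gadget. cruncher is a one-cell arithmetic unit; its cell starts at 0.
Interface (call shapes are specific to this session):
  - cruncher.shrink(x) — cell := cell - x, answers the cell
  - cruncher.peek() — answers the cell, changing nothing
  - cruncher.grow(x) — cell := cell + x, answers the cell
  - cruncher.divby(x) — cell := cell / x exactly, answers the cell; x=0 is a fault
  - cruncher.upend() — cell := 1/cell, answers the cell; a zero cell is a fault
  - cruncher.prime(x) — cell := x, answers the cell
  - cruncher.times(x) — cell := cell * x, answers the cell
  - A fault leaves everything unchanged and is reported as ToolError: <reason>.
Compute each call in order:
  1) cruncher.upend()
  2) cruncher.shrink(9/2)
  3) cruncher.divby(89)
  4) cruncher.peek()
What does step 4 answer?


Answer: -9/178

Derivation:
Calling cruncher.upend, → ToolError: reciprocal of zero.
I call cruncher.shrink passing 9/2, which returns -9/2.
Using cruncher.divby passing 89, which returns -9/178.
I call cruncher.peek(), — result: -9/178.


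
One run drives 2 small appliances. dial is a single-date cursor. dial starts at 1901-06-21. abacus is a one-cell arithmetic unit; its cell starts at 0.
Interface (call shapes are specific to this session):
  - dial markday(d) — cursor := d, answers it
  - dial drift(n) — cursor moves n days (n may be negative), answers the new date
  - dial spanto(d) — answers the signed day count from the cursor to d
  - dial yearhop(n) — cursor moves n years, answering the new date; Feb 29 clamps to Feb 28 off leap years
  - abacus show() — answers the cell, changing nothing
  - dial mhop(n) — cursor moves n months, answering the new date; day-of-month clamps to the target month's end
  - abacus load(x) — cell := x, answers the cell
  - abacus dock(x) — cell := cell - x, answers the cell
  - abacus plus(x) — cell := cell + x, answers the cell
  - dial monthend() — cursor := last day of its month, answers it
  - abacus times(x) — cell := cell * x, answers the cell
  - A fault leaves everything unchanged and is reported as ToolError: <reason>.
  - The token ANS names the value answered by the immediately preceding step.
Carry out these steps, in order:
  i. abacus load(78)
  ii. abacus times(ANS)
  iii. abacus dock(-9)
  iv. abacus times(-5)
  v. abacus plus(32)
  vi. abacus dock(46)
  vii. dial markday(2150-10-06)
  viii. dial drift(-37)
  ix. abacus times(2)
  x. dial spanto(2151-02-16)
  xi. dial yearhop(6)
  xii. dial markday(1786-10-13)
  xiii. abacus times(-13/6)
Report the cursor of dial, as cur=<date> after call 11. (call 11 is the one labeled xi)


Answer: cur=2156-08-30

Derivation:
Invoking abacus load using x: 78, — result: 78.
Calling abacus times using x: ANS, and observe 6084.
I run abacus dock using x: -9, yielding 6093.
I invoke abacus times using x: -5, — result: -30465.
I call abacus plus using x: 32, giving -30433.
Calling abacus dock using x: 46, and observe -30479.
Calling dial markday using d: 2150-10-06, which returns 2150-10-06.
I run dial drift using n: -37, and observe 2150-08-30.
I use abacus times using x: 2, → -60958.
Invoking dial spanto using d: 2151-02-16, giving 170.
I run dial yearhop using n: 6, → 2156-08-30.
Calling dial markday using d: 1786-10-13, which returns 1786-10-13.
I use abacus times using x: -13/6, which returns 396227/3.


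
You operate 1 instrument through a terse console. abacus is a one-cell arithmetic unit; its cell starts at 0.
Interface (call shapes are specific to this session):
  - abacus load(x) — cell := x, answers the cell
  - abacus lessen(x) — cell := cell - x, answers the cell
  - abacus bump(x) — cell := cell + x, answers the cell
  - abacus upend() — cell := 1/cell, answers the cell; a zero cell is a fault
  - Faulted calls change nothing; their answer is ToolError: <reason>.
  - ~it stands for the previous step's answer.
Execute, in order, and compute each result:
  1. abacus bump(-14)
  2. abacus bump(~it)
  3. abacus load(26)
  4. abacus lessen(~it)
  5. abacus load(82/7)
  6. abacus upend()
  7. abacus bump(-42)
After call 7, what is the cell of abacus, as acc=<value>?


I use abacus bump passing x: -14, — result: -14.
I call abacus bump passing x: ~it, — result: -28.
Now I run abacus load passing x: 26, and observe 26.
I use abacus lessen passing x: ~it, yielding 0.
I invoke abacus load passing x: 82/7, which returns 82/7.
Then abacus upend, and see 7/82.
I call abacus bump passing x: -42, which returns -3437/82.

Answer: acc=-3437/82


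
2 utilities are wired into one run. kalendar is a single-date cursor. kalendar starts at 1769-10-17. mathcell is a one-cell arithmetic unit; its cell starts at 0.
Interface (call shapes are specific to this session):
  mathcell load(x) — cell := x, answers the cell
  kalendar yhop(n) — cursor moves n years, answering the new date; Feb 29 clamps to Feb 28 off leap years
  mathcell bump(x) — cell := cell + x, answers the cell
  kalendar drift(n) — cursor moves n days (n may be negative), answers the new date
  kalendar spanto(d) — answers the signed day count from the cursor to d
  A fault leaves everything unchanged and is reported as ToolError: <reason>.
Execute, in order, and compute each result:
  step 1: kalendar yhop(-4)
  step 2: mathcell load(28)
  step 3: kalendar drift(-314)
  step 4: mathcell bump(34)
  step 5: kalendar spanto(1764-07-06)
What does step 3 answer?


Answer: 1764-12-07

Derivation:
Step: kalendar yhop[n→-4]
Result: 1765-10-17
Step: mathcell load[x→28]
Result: 28
Step: kalendar drift[n→-314]
Result: 1764-12-07
Step: mathcell bump[x→34]
Result: 62
Step: kalendar spanto[d→1764-07-06]
Result: -154


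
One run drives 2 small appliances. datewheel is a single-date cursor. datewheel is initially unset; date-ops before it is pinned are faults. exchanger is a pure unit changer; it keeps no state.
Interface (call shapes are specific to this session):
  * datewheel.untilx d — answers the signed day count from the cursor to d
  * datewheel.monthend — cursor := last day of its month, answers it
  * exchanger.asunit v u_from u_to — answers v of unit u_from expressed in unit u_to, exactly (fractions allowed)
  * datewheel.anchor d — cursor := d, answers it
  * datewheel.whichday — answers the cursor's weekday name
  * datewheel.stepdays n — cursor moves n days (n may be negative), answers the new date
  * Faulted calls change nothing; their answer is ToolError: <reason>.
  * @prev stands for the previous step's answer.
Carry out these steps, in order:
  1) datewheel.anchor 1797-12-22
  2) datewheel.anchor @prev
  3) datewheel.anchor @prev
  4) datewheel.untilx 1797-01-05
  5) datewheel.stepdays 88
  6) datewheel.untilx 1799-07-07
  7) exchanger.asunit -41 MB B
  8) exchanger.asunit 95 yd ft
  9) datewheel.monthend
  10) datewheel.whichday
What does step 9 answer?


Answer: 1798-03-31

Derivation:
→ anchor(1797-12-22)
← 1797-12-22
→ anchor(@prev)
← 1797-12-22
→ anchor(@prev)
← 1797-12-22
→ untilx(1797-01-05)
← -351
→ stepdays(88)
← 1798-03-20
→ untilx(1799-07-07)
← 474
→ asunit(-41, MB, B)
← -41000000
→ asunit(95, yd, ft)
← 285
→ monthend()
← 1798-03-31
→ whichday()
← Saturday


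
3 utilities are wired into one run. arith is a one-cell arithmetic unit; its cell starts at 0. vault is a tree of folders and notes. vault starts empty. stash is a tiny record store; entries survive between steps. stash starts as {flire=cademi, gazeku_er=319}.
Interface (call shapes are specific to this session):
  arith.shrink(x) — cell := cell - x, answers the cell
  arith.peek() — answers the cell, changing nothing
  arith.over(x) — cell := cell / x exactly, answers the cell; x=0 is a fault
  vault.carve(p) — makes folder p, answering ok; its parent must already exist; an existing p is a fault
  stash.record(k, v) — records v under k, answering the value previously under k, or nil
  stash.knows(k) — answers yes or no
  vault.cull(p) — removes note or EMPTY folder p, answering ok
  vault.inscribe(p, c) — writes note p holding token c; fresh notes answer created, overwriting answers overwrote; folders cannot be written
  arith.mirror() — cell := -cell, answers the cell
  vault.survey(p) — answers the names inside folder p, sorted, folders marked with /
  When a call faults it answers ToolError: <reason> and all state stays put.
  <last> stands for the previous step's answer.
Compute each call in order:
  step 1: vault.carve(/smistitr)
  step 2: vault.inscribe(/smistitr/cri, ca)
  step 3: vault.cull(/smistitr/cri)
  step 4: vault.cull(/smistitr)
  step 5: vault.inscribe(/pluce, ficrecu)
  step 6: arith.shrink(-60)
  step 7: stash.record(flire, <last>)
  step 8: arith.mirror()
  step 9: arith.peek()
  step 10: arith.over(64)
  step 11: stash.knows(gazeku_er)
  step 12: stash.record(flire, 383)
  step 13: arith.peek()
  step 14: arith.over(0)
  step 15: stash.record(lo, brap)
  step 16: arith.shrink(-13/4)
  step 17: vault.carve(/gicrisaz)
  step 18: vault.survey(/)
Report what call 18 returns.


% vault.carve(p=/smistitr) ~> ok
% vault.inscribe(p=/smistitr/cri, c=ca) ~> created
% vault.cull(p=/smistitr/cri) ~> ok
% vault.cull(p=/smistitr) ~> ok
% vault.inscribe(p=/pluce, c=ficrecu) ~> created
% arith.shrink(x=-60) ~> 60
% stash.record(k=flire, v=<last>) ~> cademi
% arith.mirror() ~> -60
% arith.peek() ~> -60
% arith.over(x=64) ~> -15/16
% stash.knows(k=gazeku_er) ~> yes
% stash.record(k=flire, v=383) ~> 60
% arith.peek() ~> -15/16
% arith.over(x=0) ~> ToolError: division by zero
% stash.record(k=lo, v=brap) ~> nil
% arith.shrink(x=-13/4) ~> 37/16
% vault.carve(p=/gicrisaz) ~> ok
% vault.survey(p=/) ~> [gicrisaz/, pluce]

Answer: [gicrisaz/, pluce]


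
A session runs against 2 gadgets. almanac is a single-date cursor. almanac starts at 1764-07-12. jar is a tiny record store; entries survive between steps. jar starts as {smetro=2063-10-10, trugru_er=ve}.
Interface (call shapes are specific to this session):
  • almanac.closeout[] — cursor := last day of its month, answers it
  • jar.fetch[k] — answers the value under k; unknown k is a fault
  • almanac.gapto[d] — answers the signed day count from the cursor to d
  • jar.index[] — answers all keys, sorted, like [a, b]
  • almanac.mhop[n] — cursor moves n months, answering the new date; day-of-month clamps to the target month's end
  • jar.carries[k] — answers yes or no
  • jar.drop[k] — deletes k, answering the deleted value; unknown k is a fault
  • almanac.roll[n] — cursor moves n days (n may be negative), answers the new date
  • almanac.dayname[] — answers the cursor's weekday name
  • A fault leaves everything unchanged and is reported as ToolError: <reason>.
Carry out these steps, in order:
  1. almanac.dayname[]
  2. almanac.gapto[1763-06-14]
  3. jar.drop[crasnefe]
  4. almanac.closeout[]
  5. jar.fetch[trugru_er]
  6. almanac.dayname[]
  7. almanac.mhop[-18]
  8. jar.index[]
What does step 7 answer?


Answer: 1763-01-31

Derivation:
~$ almanac.dayname
= Thursday
~$ almanac.gapto d→1763-06-14
= -394
~$ jar.drop k→crasnefe
= ToolError: no such key crasnefe
~$ almanac.closeout
= 1764-07-31
~$ jar.fetch k→trugru_er
= ve
~$ almanac.dayname
= Tuesday
~$ almanac.mhop n→-18
= 1763-01-31
~$ jar.index
= [smetro, trugru_er]


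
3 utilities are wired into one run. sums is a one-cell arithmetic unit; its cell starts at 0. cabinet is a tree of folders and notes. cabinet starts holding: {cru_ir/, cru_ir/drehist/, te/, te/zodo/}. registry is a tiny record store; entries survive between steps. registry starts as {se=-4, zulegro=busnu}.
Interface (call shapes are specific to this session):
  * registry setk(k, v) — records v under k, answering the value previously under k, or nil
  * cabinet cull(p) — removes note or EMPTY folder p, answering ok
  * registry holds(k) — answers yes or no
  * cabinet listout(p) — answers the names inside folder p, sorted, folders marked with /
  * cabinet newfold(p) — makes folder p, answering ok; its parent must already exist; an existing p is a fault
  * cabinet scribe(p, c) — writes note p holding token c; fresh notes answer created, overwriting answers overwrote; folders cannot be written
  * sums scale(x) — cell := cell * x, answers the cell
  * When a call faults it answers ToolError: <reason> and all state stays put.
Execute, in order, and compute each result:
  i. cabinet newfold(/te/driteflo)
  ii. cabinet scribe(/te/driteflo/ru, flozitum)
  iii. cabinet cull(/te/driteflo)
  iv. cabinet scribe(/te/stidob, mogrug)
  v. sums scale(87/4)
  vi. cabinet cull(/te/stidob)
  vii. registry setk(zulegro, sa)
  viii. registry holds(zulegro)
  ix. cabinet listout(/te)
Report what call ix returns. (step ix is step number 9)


-> cabinet newfold(p=/te/driteflo)
<- ok
-> cabinet scribe(p=/te/driteflo/ru, c=flozitum)
<- created
-> cabinet cull(p=/te/driteflo)
<- ToolError: not empty
-> cabinet scribe(p=/te/stidob, c=mogrug)
<- created
-> sums scale(x=87/4)
<- 0
-> cabinet cull(p=/te/stidob)
<- ok
-> registry setk(k=zulegro, v=sa)
<- busnu
-> registry holds(k=zulegro)
<- yes
-> cabinet listout(p=/te)
<- [driteflo/, zodo/]

Answer: [driteflo/, zodo/]


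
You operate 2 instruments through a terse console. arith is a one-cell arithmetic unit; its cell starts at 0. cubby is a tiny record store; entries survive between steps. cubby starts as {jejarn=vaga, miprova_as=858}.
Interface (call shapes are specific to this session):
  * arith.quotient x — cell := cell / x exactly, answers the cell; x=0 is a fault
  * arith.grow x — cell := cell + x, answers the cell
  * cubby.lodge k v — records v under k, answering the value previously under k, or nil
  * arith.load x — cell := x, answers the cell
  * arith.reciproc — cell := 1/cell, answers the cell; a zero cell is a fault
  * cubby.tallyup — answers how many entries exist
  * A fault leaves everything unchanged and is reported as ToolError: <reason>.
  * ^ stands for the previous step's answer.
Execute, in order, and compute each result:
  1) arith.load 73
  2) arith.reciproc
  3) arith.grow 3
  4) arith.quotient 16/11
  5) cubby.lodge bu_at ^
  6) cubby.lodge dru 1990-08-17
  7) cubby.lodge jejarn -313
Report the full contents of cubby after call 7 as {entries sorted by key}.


→ load(x: 73)
← 73
→ reciproc()
← 1/73
→ grow(x: 3)
← 220/73
→ quotient(x: 16/11)
← 605/292
→ lodge(k: bu_at, v: ^)
← nil
→ lodge(k: dru, v: 1990-08-17)
← nil
→ lodge(k: jejarn, v: -313)
← vaga

Answer: {bu_at=605/292, dru=1990-08-17, jejarn=-313, miprova_as=858}


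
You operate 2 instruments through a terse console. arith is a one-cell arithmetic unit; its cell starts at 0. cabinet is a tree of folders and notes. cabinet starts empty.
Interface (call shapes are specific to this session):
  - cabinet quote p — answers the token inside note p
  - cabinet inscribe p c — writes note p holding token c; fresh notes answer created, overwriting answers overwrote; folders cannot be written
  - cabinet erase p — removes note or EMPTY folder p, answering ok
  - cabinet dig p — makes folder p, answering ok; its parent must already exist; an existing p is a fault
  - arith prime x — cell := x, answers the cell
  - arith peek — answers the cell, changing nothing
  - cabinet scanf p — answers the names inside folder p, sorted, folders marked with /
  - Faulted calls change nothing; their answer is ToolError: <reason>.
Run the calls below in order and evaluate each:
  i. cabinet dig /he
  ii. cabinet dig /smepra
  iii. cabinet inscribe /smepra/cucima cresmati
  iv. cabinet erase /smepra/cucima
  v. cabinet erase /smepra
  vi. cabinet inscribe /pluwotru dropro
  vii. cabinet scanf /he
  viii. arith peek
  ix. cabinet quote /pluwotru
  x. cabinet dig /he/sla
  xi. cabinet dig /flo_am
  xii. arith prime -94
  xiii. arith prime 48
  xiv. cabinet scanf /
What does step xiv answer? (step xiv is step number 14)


Step: cabinet dig[p='/he']
Result: ok
Step: cabinet dig[p='/smepra']
Result: ok
Step: cabinet inscribe[p='/smepra/cucima'; c='cresmati']
Result: created
Step: cabinet erase[p='/smepra/cucima']
Result: ok
Step: cabinet erase[p='/smepra']
Result: ok
Step: cabinet inscribe[p='/pluwotru'; c='dropro']
Result: created
Step: cabinet scanf[p='/he']
Result: []
Step: arith peek[]
Result: 0
Step: cabinet quote[p='/pluwotru']
Result: dropro
Step: cabinet dig[p='/he/sla']
Result: ok
Step: cabinet dig[p='/flo_am']
Result: ok
Step: arith prime[x='-94']
Result: -94
Step: arith prime[x='48']
Result: 48
Step: cabinet scanf[p='/']
Result: [flo_am/, he/, pluwotru]

Answer: [flo_am/, he/, pluwotru]


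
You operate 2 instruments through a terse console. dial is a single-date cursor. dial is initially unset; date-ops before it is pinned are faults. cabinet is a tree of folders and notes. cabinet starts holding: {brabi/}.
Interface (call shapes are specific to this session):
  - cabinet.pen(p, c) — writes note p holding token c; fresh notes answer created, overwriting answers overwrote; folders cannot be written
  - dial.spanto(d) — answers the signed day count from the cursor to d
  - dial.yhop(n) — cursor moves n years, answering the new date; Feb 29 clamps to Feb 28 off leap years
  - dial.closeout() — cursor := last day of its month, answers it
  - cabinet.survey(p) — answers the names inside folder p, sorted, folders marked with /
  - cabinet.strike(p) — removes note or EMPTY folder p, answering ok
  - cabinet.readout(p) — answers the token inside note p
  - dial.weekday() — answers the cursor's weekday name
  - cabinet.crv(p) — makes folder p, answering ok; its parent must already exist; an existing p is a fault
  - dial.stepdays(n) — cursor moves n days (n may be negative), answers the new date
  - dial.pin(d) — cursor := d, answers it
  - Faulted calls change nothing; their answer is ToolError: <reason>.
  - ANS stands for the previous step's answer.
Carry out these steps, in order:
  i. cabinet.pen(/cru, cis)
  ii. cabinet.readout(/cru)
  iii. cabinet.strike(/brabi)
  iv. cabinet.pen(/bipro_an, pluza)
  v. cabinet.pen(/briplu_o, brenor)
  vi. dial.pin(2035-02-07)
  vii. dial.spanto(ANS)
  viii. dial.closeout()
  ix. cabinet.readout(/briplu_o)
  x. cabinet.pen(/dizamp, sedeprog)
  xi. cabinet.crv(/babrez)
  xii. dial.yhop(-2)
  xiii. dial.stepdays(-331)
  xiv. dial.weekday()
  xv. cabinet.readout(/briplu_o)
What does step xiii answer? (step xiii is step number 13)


Answer: 2032-04-03

Derivation:
I use cabinet.pen using p: /cru, c: cis, and observe created.
Calling cabinet.readout using p: /cru, giving cis.
I try cabinet.strike using p: /brabi: ok.
Now I run cabinet.pen using p: /bipro_an, c: pluza, yielding created.
Now I run cabinet.pen using p: /briplu_o, c: brenor, and get created.
Calling dial.pin using d: 2035-02-07, → 2035-02-07.
Using dial.spanto using d: ANS, → 0.
I try dial.closeout(), and get 2035-02-28.
I try cabinet.readout using p: /briplu_o, and see brenor.
I run cabinet.pen using p: /dizamp, c: sedeprog, and observe created.
Next I call cabinet.crv using p: /babrez, yielding ok.
Then dial.yhop using n: -2: 2033-02-28.
I call dial.stepdays using n: -331: 2032-04-03.
I use dial.weekday, yielding Saturday.
I try cabinet.readout using p: /briplu_o, yielding brenor.


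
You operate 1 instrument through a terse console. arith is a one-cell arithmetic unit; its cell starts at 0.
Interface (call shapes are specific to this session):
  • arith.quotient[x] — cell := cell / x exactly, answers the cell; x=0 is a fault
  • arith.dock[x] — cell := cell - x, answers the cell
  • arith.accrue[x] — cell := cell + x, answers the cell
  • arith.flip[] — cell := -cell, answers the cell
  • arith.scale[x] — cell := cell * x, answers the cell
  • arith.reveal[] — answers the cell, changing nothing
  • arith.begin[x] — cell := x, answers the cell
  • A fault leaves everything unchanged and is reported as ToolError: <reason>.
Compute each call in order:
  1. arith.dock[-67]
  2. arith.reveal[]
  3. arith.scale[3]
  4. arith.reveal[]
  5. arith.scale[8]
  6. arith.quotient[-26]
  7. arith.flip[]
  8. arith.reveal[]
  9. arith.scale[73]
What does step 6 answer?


CALL dock[x: -67]
RET  67
CALL reveal[]
RET  67
CALL scale[x: 3]
RET  201
CALL reveal[]
RET  201
CALL scale[x: 8]
RET  1608
CALL quotient[x: -26]
RET  -804/13
CALL flip[]
RET  804/13
CALL reveal[]
RET  804/13
CALL scale[x: 73]
RET  58692/13

Answer: -804/13


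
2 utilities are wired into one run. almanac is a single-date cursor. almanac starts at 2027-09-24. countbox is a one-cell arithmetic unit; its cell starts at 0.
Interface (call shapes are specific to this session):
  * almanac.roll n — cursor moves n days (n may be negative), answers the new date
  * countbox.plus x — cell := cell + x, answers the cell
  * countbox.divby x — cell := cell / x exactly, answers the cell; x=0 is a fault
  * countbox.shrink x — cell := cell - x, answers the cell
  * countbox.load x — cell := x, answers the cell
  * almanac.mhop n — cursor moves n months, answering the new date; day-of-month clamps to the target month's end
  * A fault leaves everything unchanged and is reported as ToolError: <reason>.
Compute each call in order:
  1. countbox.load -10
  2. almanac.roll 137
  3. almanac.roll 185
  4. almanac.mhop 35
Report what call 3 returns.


Answer: 2028-08-11

Derivation:
Step: countbox.load[x→-10]
Result: -10
Step: almanac.roll[n→137]
Result: 2028-02-08
Step: almanac.roll[n→185]
Result: 2028-08-11
Step: almanac.mhop[n→35]
Result: 2031-07-11


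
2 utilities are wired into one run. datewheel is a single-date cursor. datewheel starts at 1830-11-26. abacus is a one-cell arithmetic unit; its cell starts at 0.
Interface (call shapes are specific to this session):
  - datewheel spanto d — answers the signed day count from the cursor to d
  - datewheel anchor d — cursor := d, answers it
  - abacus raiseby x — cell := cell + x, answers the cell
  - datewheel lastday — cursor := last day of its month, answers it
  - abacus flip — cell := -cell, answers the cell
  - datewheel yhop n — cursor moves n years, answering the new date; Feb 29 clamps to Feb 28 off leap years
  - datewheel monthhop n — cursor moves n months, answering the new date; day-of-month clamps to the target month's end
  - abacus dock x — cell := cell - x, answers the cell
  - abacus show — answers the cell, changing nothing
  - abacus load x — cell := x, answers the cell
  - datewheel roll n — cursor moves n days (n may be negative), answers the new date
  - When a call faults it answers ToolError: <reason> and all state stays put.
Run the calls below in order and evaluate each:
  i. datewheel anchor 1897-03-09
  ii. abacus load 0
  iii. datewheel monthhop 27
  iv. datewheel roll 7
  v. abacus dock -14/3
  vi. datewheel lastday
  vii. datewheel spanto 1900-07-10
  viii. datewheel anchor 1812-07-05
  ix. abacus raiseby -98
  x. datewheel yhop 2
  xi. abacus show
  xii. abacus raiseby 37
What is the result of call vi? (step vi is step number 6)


Now I run datewheel anchor(d: 1897-03-09), and observe 1897-03-09.
I try abacus load(x: 0), and observe 0.
Next I call datewheel monthhop(n: 27), and observe 1899-06-09.
Now I run datewheel roll(n: 7), → 1899-06-16.
Using abacus dock(x: -14/3), and get 14/3.
I invoke datewheel lastday(), — result: 1899-06-30.
I use datewheel spanto(d: 1900-07-10), giving 375.
Using datewheel anchor(d: 1812-07-05), — result: 1812-07-05.
Next I call abacus raiseby(x: -98), giving -280/3.
Using datewheel yhop(n: 2), — result: 1814-07-05.
Then abacus show(), and observe -280/3.
I invoke abacus raiseby(x: 37): -169/3.

Answer: 1899-06-30


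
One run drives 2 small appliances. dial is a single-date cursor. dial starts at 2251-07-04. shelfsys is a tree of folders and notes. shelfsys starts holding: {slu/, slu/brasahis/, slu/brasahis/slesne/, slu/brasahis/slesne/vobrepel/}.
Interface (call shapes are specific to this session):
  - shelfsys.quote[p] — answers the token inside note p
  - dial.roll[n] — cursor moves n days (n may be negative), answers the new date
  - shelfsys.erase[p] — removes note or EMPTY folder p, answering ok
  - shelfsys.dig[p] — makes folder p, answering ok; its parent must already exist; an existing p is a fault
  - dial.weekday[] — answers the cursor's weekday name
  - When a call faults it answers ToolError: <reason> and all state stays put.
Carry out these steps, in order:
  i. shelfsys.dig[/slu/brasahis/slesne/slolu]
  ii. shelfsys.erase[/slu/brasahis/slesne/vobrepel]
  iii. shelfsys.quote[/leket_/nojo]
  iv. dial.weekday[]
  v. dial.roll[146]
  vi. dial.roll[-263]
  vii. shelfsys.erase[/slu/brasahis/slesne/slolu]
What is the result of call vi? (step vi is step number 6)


Answer: 2251-03-09

Derivation:
Calling dig with /slu/brasahis/slesne/slolu, and get ok.
Next I call erase with /slu/brasahis/slesne/vobrepel, yielding ok.
I call quote with /leket_/nojo: ToolError: not found.
I try weekday, → Friday.
I try roll with 146: 2251-11-27.
Then roll with -263, giving 2251-03-09.
Now I run erase with /slu/brasahis/slesne/slolu, yielding ok.


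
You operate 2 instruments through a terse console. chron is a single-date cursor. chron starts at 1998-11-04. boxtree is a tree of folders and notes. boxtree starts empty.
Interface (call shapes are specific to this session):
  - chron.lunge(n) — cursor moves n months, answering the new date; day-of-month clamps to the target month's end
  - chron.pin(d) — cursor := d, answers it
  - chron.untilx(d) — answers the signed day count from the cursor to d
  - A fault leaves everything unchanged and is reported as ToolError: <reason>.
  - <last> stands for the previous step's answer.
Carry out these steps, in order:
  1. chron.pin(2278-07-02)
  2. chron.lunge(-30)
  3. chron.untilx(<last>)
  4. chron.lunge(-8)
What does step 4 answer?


Answer: 2275-05-02

Derivation:
Next I call chron.pin(d: 2278-07-02), which returns 2278-07-02.
Calling chron.lunge(n: -30), — result: 2276-01-02.
I use chron.untilx(d: <last>), → 0.
Using chron.lunge(n: -8), yielding 2275-05-02.


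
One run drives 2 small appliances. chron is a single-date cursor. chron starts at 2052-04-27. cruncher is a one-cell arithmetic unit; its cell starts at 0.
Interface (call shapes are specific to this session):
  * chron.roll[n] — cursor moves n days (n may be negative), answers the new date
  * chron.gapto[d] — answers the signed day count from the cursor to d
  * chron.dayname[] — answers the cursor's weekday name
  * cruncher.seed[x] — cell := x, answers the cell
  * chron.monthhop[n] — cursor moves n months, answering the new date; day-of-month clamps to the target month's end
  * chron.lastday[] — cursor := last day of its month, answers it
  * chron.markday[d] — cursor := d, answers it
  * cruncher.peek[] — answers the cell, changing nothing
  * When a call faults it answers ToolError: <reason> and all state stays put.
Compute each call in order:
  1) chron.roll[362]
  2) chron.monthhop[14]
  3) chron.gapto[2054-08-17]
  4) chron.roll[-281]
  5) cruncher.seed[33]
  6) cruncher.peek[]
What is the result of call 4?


>> roll(n: 362)
<< 2053-04-24
>> monthhop(n: 14)
<< 2054-06-24
>> gapto(d: 2054-08-17)
<< 54
>> roll(n: -281)
<< 2053-09-16
>> seed(x: 33)
<< 33
>> peek()
<< 33

Answer: 2053-09-16


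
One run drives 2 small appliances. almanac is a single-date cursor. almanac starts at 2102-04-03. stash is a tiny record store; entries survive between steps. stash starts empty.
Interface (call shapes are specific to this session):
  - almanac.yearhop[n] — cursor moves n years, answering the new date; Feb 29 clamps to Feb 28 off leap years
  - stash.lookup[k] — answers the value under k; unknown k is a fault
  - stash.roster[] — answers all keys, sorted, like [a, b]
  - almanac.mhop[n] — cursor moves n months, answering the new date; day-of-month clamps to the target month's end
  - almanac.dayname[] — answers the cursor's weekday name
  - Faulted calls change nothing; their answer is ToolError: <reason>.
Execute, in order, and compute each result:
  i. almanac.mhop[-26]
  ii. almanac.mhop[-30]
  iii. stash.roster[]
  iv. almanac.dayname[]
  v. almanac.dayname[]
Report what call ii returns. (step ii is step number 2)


Answer: 2097-08-03

Derivation:
Act: mhop[n→-26]
Obs: 2100-02-03
Act: mhop[n→-30]
Obs: 2097-08-03
Act: roster[]
Obs: []
Act: dayname[]
Obs: Saturday
Act: dayname[]
Obs: Saturday


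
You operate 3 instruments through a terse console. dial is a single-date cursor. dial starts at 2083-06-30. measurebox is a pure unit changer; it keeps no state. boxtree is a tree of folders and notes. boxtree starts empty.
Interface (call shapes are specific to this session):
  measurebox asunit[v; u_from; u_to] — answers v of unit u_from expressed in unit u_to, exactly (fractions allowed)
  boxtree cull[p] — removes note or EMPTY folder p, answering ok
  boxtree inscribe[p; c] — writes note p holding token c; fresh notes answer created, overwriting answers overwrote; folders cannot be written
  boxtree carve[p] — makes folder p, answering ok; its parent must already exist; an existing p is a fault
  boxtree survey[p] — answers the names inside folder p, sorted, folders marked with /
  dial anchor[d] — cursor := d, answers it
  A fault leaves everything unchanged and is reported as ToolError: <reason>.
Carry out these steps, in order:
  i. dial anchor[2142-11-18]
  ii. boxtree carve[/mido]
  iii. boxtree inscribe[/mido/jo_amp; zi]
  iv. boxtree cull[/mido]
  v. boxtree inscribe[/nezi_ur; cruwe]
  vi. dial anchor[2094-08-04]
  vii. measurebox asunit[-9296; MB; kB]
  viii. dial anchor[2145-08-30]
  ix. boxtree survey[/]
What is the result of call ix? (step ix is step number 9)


>>> dial anchor d→2142-11-18
  2142-11-18
>>> boxtree carve p→/mido
  ok
>>> boxtree inscribe p→/mido/jo_amp c→zi
  created
>>> boxtree cull p→/mido
  ToolError: not empty
>>> boxtree inscribe p→/nezi_ur c→cruwe
  created
>>> dial anchor d→2094-08-04
  2094-08-04
>>> measurebox asunit v→-9296 u_from→MB u_to→kB
  -9296000
>>> dial anchor d→2145-08-30
  2145-08-30
>>> boxtree survey p→/
  [mido/, nezi_ur]

Answer: [mido/, nezi_ur]


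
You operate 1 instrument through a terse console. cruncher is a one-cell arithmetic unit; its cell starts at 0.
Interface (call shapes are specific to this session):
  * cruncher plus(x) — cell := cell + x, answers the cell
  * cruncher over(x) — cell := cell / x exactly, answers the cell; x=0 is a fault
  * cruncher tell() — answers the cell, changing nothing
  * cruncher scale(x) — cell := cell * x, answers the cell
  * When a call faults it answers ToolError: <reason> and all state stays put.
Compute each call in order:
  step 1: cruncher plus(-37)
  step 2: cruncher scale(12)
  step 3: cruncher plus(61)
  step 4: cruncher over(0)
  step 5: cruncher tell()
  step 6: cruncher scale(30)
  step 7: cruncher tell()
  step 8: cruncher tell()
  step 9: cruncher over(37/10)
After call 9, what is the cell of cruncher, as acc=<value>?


Answer: acc=-114900/37

Derivation:
! cruncher plus(-37) => -37
! cruncher scale(12) => -444
! cruncher plus(61) => -383
! cruncher over(0) => ToolError: division by zero
! cruncher tell() => -383
! cruncher scale(30) => -11490
! cruncher tell() => -11490
! cruncher tell() => -11490
! cruncher over(37/10) => -114900/37


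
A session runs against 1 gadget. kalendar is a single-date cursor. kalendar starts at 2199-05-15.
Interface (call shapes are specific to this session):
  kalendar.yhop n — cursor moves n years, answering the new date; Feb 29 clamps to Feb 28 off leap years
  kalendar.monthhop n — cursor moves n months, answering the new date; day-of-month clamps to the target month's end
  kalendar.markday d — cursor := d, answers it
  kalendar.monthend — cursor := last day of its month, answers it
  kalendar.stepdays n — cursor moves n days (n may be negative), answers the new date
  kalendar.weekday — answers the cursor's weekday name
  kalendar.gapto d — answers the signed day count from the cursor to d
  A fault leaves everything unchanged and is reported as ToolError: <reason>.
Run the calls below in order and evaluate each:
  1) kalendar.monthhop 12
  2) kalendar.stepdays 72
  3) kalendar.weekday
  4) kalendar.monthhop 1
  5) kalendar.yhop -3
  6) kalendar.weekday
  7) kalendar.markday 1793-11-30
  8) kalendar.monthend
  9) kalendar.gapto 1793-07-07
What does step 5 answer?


Answer: 2197-08-26

Derivation:
I invoke kalendar.monthhop using n: 12, and get 2200-05-15.
I call kalendar.stepdays using n: 72, and observe 2200-07-26.
I call kalendar.weekday(), → Saturday.
I use kalendar.monthhop using n: 1, and see 2200-08-26.
I run kalendar.yhop using n: -3, which returns 2197-08-26.
Invoking kalendar.weekday, → Saturday.
I invoke kalendar.markday using d: 1793-11-30, and see 1793-11-30.
Using kalendar.monthend, which returns 1793-11-30.
Invoking kalendar.gapto using d: 1793-07-07, giving -146.


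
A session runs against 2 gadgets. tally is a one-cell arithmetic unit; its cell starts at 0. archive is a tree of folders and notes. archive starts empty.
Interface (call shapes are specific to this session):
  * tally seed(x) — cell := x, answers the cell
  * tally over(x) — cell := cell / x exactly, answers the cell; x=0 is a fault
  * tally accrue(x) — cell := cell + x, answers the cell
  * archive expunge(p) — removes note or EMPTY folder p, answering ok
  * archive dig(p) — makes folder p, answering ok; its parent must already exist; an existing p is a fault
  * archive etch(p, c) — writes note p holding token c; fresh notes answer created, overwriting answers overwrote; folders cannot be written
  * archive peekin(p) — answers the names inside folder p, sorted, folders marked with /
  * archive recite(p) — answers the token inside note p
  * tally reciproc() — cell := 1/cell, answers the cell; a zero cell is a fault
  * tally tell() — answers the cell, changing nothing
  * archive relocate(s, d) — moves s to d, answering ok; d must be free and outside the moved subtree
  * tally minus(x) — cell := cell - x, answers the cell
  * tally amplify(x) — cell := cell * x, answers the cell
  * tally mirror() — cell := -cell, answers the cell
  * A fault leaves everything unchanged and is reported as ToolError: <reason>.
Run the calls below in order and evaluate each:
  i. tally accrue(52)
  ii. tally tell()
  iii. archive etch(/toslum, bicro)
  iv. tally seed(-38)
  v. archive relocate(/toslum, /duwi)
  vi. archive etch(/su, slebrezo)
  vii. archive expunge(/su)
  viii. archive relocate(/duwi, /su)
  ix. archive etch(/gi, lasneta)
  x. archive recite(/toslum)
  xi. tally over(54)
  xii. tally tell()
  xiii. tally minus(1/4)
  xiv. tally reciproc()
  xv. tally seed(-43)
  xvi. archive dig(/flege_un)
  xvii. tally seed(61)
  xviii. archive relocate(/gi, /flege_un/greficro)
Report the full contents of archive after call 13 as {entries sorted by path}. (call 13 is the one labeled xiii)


==> tally accrue(x='52')
<== 52
==> tally tell()
<== 52
==> archive etch(p='/toslum', c='bicro')
<== created
==> tally seed(x='-38')
<== -38
==> archive relocate(s='/toslum', d='/duwi')
<== ok
==> archive etch(p='/su', c='slebrezo')
<== created
==> archive expunge(p='/su')
<== ok
==> archive relocate(s='/duwi', d='/su')
<== ok
==> archive etch(p='/gi', c='lasneta')
<== created
==> archive recite(p='/toslum')
<== ToolError: not found
==> tally over(x='54')
<== -19/27
==> tally tell()
<== -19/27
==> tally minus(x='1/4')
<== -103/108
==> tally reciproc()
<== -108/103
==> tally seed(x='-43')
<== -43
==> archive dig(p='/flege_un')
<== ok
==> tally seed(x='61')
<== 61
==> archive relocate(s='/gi', d='/flege_un/greficro')
<== ok

Answer: {gi=lasneta, su=bicro}


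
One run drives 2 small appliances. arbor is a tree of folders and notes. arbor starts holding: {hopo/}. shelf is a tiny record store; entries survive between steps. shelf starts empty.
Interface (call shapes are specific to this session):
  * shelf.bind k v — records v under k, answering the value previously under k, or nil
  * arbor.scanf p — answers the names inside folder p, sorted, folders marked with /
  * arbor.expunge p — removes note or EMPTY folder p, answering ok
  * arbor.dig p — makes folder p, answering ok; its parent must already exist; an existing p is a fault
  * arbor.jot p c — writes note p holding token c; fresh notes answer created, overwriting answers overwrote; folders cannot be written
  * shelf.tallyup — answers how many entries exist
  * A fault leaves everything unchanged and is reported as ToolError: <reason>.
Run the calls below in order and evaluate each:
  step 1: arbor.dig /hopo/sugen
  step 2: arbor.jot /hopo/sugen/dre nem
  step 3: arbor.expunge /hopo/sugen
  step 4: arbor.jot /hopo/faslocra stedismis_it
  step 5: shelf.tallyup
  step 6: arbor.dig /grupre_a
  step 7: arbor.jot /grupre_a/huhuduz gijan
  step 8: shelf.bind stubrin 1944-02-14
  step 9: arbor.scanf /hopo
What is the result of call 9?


I invoke arbor.dig on p='/hopo/sugen', giving ok.
Using arbor.jot on p='/hopo/sugen/dre', c='nem', giving created.
Next I call arbor.expunge on p='/hopo/sugen', giving ToolError: not empty.
I invoke arbor.jot on p='/hopo/faslocra', c='stedismis_it', — result: created.
I try shelf.tallyup(), and see 0.
I use arbor.dig on p='/grupre_a', giving ok.
Calling arbor.jot on p='/grupre_a/huhuduz', c='gijan', and get created.
I run shelf.bind on k='stubrin', v='1944-02-14', and see nil.
Now I run arbor.scanf on p='/hopo': [faslocra, sugen/].

Answer: [faslocra, sugen/]
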